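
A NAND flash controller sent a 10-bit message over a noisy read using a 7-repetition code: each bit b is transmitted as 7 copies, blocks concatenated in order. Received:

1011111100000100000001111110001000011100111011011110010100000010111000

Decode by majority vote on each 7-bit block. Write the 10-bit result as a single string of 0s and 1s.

Block 1 (1011111): 6 ones → 1
Block 2 (1000001): 2 ones → 0
Block 3 (0000000): 0 ones → 0
Block 4 (1111110): 6 ones → 1
Block 5 (0010000): 1 one → 0
Block 6 (1110011): 5 ones → 1
Block 7 (1011011): 5 ones → 1
Block 8 (1100101): 4 ones → 1
Block 9 (0000001): 1 one → 0
Block 10 (0111000): 3 ones → 0

1001011100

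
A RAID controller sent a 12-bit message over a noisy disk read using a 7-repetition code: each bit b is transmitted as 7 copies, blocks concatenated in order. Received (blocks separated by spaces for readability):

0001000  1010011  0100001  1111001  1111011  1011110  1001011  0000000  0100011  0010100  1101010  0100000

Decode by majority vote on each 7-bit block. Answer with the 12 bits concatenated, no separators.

Block 1 (0001000): 1 one → 0
Block 2 (1010011): 4 ones → 1
Block 3 (0100001): 2 ones → 0
Block 4 (1111001): 5 ones → 1
Block 5 (1111011): 6 ones → 1
Block 6 (1011110): 5 ones → 1
Block 7 (1001011): 4 ones → 1
Block 8 (0000000): 0 ones → 0
Block 9 (0100011): 3 ones → 0
Block 10 (0010100): 2 ones → 0
Block 11 (1101010): 4 ones → 1
Block 12 (0100000): 1 one → 0

010111100010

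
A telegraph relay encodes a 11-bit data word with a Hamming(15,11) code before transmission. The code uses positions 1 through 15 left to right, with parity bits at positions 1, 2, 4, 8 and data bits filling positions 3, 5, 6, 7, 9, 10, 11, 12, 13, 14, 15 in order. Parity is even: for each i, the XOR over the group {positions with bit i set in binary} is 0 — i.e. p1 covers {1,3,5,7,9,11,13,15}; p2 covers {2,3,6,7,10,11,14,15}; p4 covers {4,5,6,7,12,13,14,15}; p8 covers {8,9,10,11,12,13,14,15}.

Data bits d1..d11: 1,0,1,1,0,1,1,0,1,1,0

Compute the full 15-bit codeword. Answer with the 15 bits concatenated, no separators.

Place data at non-parity positions: p1 p2 1 p4 0 1 1 p8 0 1 1 0 1 1 0
p1 (pos 1,3,5,7,9,11,13,15): XOR of data positions = 1⊕0⊕1⊕0⊕1⊕1⊕0 = 0
p2 (pos 2,3,6,7,10,11,14,15): XOR of data positions = 1⊕1⊕1⊕1⊕1⊕1⊕0 = 0
p4 (pos 4,5,6,7,12,13,14,15): XOR of data positions = 0⊕1⊕1⊕0⊕1⊕1⊕0 = 0
p8 (pos 8,9,10,11,12,13,14,15): XOR of data positions = 0⊕1⊕1⊕0⊕1⊕1⊕0 = 0
Codeword: 001001100110110

001001100110110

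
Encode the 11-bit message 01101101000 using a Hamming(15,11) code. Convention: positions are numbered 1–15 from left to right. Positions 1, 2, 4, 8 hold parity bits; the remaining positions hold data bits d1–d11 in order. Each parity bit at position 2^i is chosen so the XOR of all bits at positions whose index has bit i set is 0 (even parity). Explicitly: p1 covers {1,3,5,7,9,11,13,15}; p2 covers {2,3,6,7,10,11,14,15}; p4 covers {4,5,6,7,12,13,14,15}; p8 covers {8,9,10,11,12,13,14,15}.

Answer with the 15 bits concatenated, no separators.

000111011101000

Place data at non-parity positions: p1 p2 0 p4 1 1 0 p8 1 1 0 1 0 0 0
p1 (pos 1,3,5,7,9,11,13,15): XOR of data positions = 0⊕1⊕0⊕1⊕0⊕0⊕0 = 0
p2 (pos 2,3,6,7,10,11,14,15): XOR of data positions = 0⊕1⊕0⊕1⊕0⊕0⊕0 = 0
p4 (pos 4,5,6,7,12,13,14,15): XOR of data positions = 1⊕1⊕0⊕1⊕0⊕0⊕0 = 1
p8 (pos 8,9,10,11,12,13,14,15): XOR of data positions = 1⊕1⊕0⊕1⊕0⊕0⊕0 = 1
Codeword: 000111011101000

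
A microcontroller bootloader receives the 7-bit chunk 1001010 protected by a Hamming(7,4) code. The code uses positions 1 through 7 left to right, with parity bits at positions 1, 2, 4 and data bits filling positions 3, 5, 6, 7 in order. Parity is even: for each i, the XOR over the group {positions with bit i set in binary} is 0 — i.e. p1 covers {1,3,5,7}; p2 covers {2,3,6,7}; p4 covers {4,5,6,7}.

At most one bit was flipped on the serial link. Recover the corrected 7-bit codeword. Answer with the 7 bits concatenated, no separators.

1011010

s1 (pos 1,3,5,7): 1⊕0⊕0⊕0 = 1
s2 (pos 2,3,6,7): 0⊕0⊕1⊕0 = 1
s4 (pos 4,5,6,7): 1⊕0⊕1⊕0 = 0
Syndrome s4…s1 = 011 → error at position 3.
Flip position 3: 1001010 → 1011010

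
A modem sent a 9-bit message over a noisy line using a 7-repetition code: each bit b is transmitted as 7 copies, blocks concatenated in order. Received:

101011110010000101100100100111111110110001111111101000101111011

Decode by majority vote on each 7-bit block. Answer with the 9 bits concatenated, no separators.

Block 1 (1010111): 5 ones → 1
Block 2 (1001000): 2 ones → 0
Block 3 (0101100): 3 ones → 0
Block 4 (1001001): 3 ones → 0
Block 5 (1111111): 7 ones → 1
Block 6 (0110001): 3 ones → 0
Block 7 (1111111): 7 ones → 1
Block 8 (0100010): 2 ones → 0
Block 9 (1111011): 6 ones → 1

100010101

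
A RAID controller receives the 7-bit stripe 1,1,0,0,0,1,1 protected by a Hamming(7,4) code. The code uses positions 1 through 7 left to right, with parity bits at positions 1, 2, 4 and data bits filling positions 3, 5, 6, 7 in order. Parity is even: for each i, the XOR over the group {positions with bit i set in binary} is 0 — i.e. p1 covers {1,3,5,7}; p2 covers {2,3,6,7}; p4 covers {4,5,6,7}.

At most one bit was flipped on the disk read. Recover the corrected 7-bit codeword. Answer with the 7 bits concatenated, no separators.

s1 (pos 1,3,5,7): 1⊕0⊕0⊕1 = 0
s2 (pos 2,3,6,7): 1⊕0⊕1⊕1 = 1
s4 (pos 4,5,6,7): 0⊕0⊕1⊕1 = 0
Syndrome s4…s1 = 010 → error at position 2.
Flip position 2: 1100011 → 1000011

1000011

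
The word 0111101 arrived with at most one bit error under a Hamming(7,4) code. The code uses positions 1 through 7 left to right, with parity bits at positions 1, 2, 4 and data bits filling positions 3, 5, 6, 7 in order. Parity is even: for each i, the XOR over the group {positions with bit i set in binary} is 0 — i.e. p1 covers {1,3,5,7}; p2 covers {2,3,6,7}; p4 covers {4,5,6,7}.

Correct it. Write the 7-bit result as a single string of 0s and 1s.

0111100

s1 (pos 1,3,5,7): 0⊕1⊕1⊕1 = 1
s2 (pos 2,3,6,7): 1⊕1⊕0⊕1 = 1
s4 (pos 4,5,6,7): 1⊕1⊕0⊕1 = 1
Syndrome s4…s1 = 111 → error at position 7.
Flip position 7: 0111101 → 0111100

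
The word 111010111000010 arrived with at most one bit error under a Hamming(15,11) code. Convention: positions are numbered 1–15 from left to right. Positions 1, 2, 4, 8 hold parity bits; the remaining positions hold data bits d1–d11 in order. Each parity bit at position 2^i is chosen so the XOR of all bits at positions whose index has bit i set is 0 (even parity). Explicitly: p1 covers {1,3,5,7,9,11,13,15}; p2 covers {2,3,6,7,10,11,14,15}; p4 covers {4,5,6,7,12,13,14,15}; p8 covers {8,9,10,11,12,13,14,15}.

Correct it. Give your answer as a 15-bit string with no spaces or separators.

111010111000110

s1 (pos 1,3,5,7,9,11,13,15): 1⊕1⊕1⊕1⊕1⊕0⊕0⊕0 = 1
s2 (pos 2,3,6,7,10,11,14,15): 1⊕1⊕0⊕1⊕0⊕0⊕1⊕0 = 0
s4 (pos 4,5,6,7,12,13,14,15): 0⊕1⊕0⊕1⊕0⊕0⊕1⊕0 = 1
s8 (pos 8,9,10,11,12,13,14,15): 1⊕1⊕0⊕0⊕0⊕0⊕1⊕0 = 1
Syndrome s8…s1 = 1101 → error at position 13.
Flip position 13: 111010111000010 → 111010111000110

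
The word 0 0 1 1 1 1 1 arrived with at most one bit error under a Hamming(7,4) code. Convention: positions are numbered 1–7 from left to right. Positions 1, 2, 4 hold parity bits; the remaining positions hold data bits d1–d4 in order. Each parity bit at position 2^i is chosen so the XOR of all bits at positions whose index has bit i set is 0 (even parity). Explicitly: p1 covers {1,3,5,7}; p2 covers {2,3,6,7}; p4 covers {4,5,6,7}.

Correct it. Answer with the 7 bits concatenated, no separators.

s1 (pos 1,3,5,7): 0⊕1⊕1⊕1 = 1
s2 (pos 2,3,6,7): 0⊕1⊕1⊕1 = 1
s4 (pos 4,5,6,7): 1⊕1⊕1⊕1 = 0
Syndrome s4…s1 = 011 → error at position 3.
Flip position 3: 0011111 → 0001111

0001111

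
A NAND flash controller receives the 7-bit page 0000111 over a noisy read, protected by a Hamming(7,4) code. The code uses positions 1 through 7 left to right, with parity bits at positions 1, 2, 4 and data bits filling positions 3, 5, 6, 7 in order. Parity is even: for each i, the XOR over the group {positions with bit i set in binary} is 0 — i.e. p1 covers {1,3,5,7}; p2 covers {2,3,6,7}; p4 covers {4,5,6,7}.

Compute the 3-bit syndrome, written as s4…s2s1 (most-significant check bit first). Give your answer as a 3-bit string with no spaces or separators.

s1 (pos 1,3,5,7): 0⊕0⊕1⊕1 = 0
s2 (pos 2,3,6,7): 0⊕0⊕1⊕1 = 0
s4 (pos 4,5,6,7): 0⊕1⊕1⊕1 = 1
Syndrome s4…s1 = 100 → error at position 4.

100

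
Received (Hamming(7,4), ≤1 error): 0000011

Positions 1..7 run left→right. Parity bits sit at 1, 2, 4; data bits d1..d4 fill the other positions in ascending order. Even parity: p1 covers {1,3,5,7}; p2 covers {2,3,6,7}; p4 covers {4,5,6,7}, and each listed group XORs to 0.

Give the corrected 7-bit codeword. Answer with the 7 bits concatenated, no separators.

1000011

s1 (pos 1,3,5,7): 0⊕0⊕0⊕1 = 1
s2 (pos 2,3,6,7): 0⊕0⊕1⊕1 = 0
s4 (pos 4,5,6,7): 0⊕0⊕1⊕1 = 0
Syndrome s4…s1 = 001 → error at position 1.
Flip position 1: 0000011 → 1000011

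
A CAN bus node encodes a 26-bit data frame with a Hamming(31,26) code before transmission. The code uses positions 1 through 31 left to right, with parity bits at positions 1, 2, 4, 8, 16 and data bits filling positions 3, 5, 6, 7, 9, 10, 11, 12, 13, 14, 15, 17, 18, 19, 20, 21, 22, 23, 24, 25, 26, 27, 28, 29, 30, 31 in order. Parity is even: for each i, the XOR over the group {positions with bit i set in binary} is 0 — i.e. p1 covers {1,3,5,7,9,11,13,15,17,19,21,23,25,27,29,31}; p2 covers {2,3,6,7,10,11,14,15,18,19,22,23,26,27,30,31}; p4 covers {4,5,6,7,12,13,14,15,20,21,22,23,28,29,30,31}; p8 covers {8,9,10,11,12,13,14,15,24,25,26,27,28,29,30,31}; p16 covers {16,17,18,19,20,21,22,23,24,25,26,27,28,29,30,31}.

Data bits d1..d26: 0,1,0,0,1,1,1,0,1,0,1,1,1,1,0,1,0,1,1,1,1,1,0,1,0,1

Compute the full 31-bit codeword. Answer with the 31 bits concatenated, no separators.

1101100111101011111010111110101

Place data at non-parity positions: p1 p2 0 p4 1 0 0 p8 1 1 1 0 1 0 1 p16 1 1 1 0 1 0 1 1 1 1 1 0 1 0 1
p1 (pos 1,3,5,7,9,11,13,15,17,19,21,23,25,27,29,31): XOR of data positions = 0⊕1⊕0⊕1⊕1⊕1⊕1⊕1⊕1⊕1⊕1⊕1⊕1⊕1⊕1 = 1
p2 (pos 2,3,6,7,10,11,14,15,18,19,22,23,26,27,30,31): XOR of data positions = 0⊕0⊕0⊕1⊕1⊕0⊕1⊕1⊕1⊕0⊕1⊕1⊕1⊕0⊕1 = 1
p4 (pos 4,5,6,7,12,13,14,15,20,21,22,23,28,29,30,31): XOR of data positions = 1⊕0⊕0⊕0⊕1⊕0⊕1⊕0⊕1⊕0⊕1⊕0⊕1⊕0⊕1 = 1
p8 (pos 8,9,10,11,12,13,14,15,24,25,26,27,28,29,30,31): XOR of data positions = 1⊕1⊕1⊕0⊕1⊕0⊕1⊕1⊕1⊕1⊕1⊕0⊕1⊕0⊕1 = 1
p16 (pos 16,17,18,19,20,21,22,23,24,25,26,27,28,29,30,31): XOR of data positions = 1⊕1⊕1⊕0⊕1⊕0⊕1⊕1⊕1⊕1⊕1⊕0⊕1⊕0⊕1 = 1
Codeword: 1101100111101011111010111110101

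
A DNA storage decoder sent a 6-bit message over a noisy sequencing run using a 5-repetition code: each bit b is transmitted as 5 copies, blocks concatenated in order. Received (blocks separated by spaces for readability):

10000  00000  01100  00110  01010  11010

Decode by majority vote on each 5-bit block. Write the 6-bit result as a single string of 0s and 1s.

000001

Block 1 (10000): 1 one → 0
Block 2 (00000): 0 ones → 0
Block 3 (01100): 2 ones → 0
Block 4 (00110): 2 ones → 0
Block 5 (01010): 2 ones → 0
Block 6 (11010): 3 ones → 1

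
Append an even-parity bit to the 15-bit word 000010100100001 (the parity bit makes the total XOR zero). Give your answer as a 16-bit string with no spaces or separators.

0000101001000010

XOR of the 15 data bits: 0⊕0⊕0⊕0⊕1⊕0⊕1⊕0⊕0⊕1⊕0⊕0⊕0⊕0⊕1 = 0
Parity bit = 0 (so all 16 bits XOR to 0).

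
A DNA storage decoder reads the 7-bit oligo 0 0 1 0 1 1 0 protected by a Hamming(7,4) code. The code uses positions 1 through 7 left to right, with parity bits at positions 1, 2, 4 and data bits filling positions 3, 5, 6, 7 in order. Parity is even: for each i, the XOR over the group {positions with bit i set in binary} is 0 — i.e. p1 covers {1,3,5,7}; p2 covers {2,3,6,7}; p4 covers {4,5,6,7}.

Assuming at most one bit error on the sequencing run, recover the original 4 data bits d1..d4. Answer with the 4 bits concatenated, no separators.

s1 (pos 1,3,5,7): 0⊕1⊕1⊕0 = 0
s2 (pos 2,3,6,7): 0⊕1⊕1⊕0 = 0
s4 (pos 4,5,6,7): 0⊕1⊕1⊕0 = 0
Syndrome s4…s1 = 000 → no error.
Read data bits from positions 3,5,6,7: 1110

1110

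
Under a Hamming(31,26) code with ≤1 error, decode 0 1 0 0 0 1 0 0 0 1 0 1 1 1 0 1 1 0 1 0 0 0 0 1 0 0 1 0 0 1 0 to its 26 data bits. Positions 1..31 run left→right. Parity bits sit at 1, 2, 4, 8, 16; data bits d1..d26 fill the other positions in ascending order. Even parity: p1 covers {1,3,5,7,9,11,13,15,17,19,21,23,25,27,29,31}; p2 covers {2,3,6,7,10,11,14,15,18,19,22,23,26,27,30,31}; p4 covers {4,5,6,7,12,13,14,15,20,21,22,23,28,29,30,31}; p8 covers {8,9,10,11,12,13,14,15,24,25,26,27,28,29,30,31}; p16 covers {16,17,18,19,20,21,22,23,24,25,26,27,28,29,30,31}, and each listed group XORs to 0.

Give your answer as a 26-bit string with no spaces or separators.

s1 (pos 1,3,5,7,9,11,13,15,17,19,21,23,25,27,29,31): 0⊕0⊕0⊕0⊕0⊕0⊕1⊕0⊕1⊕1⊕0⊕0⊕0⊕1⊕0⊕0 = 0
s2 (pos 2,3,6,7,10,11,14,15,18,19,22,23,26,27,30,31): 1⊕0⊕1⊕0⊕1⊕0⊕1⊕0⊕0⊕1⊕0⊕0⊕0⊕1⊕1⊕0 = 1
s4 (pos 4,5,6,7,12,13,14,15,20,21,22,23,28,29,30,31): 0⊕0⊕1⊕0⊕1⊕1⊕1⊕0⊕0⊕0⊕0⊕0⊕0⊕0⊕1⊕0 = 1
s8 (pos 8,9,10,11,12,13,14,15,24,25,26,27,28,29,30,31): 0⊕0⊕1⊕0⊕1⊕1⊕1⊕0⊕1⊕0⊕0⊕1⊕0⊕0⊕1⊕0 = 1
s16 (pos 16,17,18,19,20,21,22,23,24,25,26,27,28,29,30,31): 1⊕1⊕0⊕1⊕0⊕0⊕0⊕0⊕1⊕0⊕0⊕1⊕0⊕0⊕1⊕0 = 0
Syndrome s16…s1 = 01110 → error at position 14.
Flip position 14: 0100010001011101101000010010010 → 0100010001011001101000010010010
Read data bits from positions 3,5,6,7,9,10,11,12,13,14,15,17,18,19,20,21,22,23,24,25,26,27,28,29,30,31: 00100101100101000010010010

00100101100101000010010010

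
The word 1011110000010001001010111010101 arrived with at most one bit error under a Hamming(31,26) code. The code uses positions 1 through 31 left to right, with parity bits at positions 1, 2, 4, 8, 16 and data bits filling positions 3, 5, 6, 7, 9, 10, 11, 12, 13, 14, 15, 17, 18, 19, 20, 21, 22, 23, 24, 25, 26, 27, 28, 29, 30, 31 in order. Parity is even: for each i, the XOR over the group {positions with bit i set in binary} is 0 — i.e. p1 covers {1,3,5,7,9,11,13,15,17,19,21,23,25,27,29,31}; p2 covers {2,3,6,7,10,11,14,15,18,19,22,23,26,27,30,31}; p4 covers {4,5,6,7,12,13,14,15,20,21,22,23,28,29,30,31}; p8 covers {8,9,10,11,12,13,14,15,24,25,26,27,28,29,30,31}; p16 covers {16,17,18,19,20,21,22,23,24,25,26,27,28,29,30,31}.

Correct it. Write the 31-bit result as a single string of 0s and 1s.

1011110000010000001010111010101

s1 (pos 1,3,5,7,9,11,13,15,17,19,21,23,25,27,29,31): 1⊕1⊕1⊕0⊕0⊕0⊕0⊕0⊕0⊕1⊕1⊕1⊕1⊕1⊕1⊕1 = 0
s2 (pos 2,3,6,7,10,11,14,15,18,19,22,23,26,27,30,31): 0⊕1⊕1⊕0⊕0⊕0⊕0⊕0⊕0⊕1⊕0⊕1⊕0⊕1⊕0⊕1 = 0
s4 (pos 4,5,6,7,12,13,14,15,20,21,22,23,28,29,30,31): 1⊕1⊕1⊕0⊕1⊕0⊕0⊕0⊕0⊕1⊕0⊕1⊕0⊕1⊕0⊕1 = 0
s8 (pos 8,9,10,11,12,13,14,15,24,25,26,27,28,29,30,31): 0⊕0⊕0⊕0⊕1⊕0⊕0⊕0⊕1⊕1⊕0⊕1⊕0⊕1⊕0⊕1 = 0
s16 (pos 16,17,18,19,20,21,22,23,24,25,26,27,28,29,30,31): 1⊕0⊕0⊕1⊕0⊕1⊕0⊕1⊕1⊕1⊕0⊕1⊕0⊕1⊕0⊕1 = 1
Syndrome s16…s1 = 10000 → error at position 16.
Flip position 16: 1011110000010001001010111010101 → 1011110000010000001010111010101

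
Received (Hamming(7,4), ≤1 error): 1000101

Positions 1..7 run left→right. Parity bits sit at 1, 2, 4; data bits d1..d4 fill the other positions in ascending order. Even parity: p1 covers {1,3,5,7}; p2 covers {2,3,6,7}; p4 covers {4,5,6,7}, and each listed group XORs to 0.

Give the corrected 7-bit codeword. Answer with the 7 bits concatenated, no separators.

s1 (pos 1,3,5,7): 1⊕0⊕1⊕1 = 1
s2 (pos 2,3,6,7): 0⊕0⊕0⊕1 = 1
s4 (pos 4,5,6,7): 0⊕1⊕0⊕1 = 0
Syndrome s4…s1 = 011 → error at position 3.
Flip position 3: 1000101 → 1010101

1010101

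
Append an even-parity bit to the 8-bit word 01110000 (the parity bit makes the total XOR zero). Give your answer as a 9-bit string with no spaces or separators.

XOR of the 8 data bits: 0⊕1⊕1⊕1⊕0⊕0⊕0⊕0 = 1
Parity bit = 1 (so all 9 bits XOR to 0).

011100001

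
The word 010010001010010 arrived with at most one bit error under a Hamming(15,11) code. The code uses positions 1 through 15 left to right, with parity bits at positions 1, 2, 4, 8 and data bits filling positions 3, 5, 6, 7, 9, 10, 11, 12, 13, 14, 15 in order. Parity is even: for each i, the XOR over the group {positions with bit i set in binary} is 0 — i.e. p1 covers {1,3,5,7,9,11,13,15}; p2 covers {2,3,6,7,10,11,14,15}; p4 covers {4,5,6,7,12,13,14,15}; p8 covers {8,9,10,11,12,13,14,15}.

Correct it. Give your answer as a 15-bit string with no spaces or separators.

s1 (pos 1,3,5,7,9,11,13,15): 0⊕0⊕1⊕0⊕1⊕1⊕0⊕0 = 1
s2 (pos 2,3,6,7,10,11,14,15): 1⊕0⊕0⊕0⊕0⊕1⊕1⊕0 = 1
s4 (pos 4,5,6,7,12,13,14,15): 0⊕1⊕0⊕0⊕0⊕0⊕1⊕0 = 0
s8 (pos 8,9,10,11,12,13,14,15): 0⊕1⊕0⊕1⊕0⊕0⊕1⊕0 = 1
Syndrome s8…s1 = 1011 → error at position 11.
Flip position 11: 010010001010010 → 010010001000010

010010001000010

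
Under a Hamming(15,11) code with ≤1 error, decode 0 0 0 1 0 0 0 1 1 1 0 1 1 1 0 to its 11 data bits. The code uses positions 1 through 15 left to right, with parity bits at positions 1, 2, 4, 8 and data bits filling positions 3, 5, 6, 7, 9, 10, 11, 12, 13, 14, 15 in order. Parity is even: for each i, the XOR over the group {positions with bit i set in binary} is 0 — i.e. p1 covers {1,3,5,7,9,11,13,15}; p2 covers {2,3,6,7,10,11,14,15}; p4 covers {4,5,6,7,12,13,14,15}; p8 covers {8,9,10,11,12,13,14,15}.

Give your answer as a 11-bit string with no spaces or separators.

s1 (pos 1,3,5,7,9,11,13,15): 0⊕0⊕0⊕0⊕1⊕0⊕1⊕0 = 0
s2 (pos 2,3,6,7,10,11,14,15): 0⊕0⊕0⊕0⊕1⊕0⊕1⊕0 = 0
s4 (pos 4,5,6,7,12,13,14,15): 1⊕0⊕0⊕0⊕1⊕1⊕1⊕0 = 0
s8 (pos 8,9,10,11,12,13,14,15): 1⊕1⊕1⊕0⊕1⊕1⊕1⊕0 = 0
Syndrome s8…s1 = 0000 → no error.
Read data bits from positions 3,5,6,7,9,10,11,12,13,14,15: 00001101110

00001101110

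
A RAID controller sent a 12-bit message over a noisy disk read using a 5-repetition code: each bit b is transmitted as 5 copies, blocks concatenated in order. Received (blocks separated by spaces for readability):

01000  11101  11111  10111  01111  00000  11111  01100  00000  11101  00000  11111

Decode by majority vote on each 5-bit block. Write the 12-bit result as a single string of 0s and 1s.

Block 1 (01000): 1 one → 0
Block 2 (11101): 4 ones → 1
Block 3 (11111): 5 ones → 1
Block 4 (10111): 4 ones → 1
Block 5 (01111): 4 ones → 1
Block 6 (00000): 0 ones → 0
Block 7 (11111): 5 ones → 1
Block 8 (01100): 2 ones → 0
Block 9 (00000): 0 ones → 0
Block 10 (11101): 4 ones → 1
Block 11 (00000): 0 ones → 0
Block 12 (11111): 5 ones → 1

011110100101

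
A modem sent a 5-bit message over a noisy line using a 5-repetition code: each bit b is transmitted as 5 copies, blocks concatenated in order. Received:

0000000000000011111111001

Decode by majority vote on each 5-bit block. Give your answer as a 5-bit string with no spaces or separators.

00011

Block 1 (00000): 0 ones → 0
Block 2 (00000): 0 ones → 0
Block 3 (00001): 1 one → 0
Block 4 (11111): 5 ones → 1
Block 5 (11001): 3 ones → 1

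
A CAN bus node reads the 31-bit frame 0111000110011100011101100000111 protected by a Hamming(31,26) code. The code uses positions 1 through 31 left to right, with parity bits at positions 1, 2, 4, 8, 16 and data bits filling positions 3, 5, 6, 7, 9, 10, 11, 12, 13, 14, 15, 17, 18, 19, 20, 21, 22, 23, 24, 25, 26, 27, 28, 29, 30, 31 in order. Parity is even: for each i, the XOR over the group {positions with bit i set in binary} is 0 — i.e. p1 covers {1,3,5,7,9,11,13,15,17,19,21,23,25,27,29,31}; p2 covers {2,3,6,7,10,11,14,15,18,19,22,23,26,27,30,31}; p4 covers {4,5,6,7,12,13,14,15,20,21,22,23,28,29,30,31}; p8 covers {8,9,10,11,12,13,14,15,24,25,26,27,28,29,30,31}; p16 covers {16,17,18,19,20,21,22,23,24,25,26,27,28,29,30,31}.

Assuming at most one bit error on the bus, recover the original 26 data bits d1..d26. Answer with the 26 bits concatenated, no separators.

s1 (pos 1,3,5,7,9,11,13,15,17,19,21,23,25,27,29,31): 0⊕1⊕0⊕0⊕1⊕0⊕1⊕0⊕0⊕1⊕0⊕1⊕0⊕0⊕1⊕1 = 1
s2 (pos 2,3,6,7,10,11,14,15,18,19,22,23,26,27,30,31): 1⊕1⊕0⊕0⊕0⊕0⊕1⊕0⊕1⊕1⊕1⊕1⊕0⊕0⊕1⊕1 = 1
s4 (pos 4,5,6,7,12,13,14,15,20,21,22,23,28,29,30,31): 1⊕0⊕0⊕0⊕1⊕1⊕1⊕0⊕1⊕0⊕1⊕1⊕0⊕1⊕1⊕1 = 0
s8 (pos 8,9,10,11,12,13,14,15,24,25,26,27,28,29,30,31): 1⊕1⊕0⊕0⊕1⊕1⊕1⊕0⊕0⊕0⊕0⊕0⊕0⊕1⊕1⊕1 = 0
s16 (pos 16,17,18,19,20,21,22,23,24,25,26,27,28,29,30,31): 0⊕0⊕1⊕1⊕1⊕0⊕1⊕1⊕0⊕0⊕0⊕0⊕0⊕1⊕1⊕1 = 0
Syndrome s16…s1 = 00011 → error at position 3.
Flip position 3: 0111000110011100011101100000111 → 0101000110011100011101100000111
Read data bits from positions 3,5,6,7,9,10,11,12,13,14,15,17,18,19,20,21,22,23,24,25,26,27,28,29,30,31: 00001001110011101100000111

00001001110011101100000111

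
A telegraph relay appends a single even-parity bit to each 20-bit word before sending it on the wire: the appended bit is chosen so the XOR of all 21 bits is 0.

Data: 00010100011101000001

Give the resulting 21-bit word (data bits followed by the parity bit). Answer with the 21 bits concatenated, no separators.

XOR of the 20 data bits: 0⊕0⊕0⊕1⊕0⊕1⊕0⊕0⊕0⊕1⊕1⊕1⊕0⊕1⊕0⊕0⊕0⊕0⊕0⊕1 = 1
Parity bit = 1 (so all 21 bits XOR to 0).

000101000111010000011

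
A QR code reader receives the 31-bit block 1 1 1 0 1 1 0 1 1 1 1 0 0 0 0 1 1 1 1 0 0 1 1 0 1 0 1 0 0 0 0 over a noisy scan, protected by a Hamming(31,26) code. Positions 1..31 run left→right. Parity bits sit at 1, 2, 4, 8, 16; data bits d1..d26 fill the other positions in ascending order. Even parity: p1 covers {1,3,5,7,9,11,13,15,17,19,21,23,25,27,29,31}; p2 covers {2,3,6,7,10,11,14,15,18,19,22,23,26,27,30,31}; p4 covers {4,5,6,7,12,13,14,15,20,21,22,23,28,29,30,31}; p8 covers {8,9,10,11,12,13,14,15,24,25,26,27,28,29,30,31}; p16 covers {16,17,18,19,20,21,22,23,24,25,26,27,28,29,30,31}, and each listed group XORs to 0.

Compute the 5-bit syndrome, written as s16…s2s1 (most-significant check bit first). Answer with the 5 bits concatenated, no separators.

00000

s1 (pos 1,3,5,7,9,11,13,15,17,19,21,23,25,27,29,31): 1⊕1⊕1⊕0⊕1⊕1⊕0⊕0⊕1⊕1⊕0⊕1⊕1⊕1⊕0⊕0 = 0
s2 (pos 2,3,6,7,10,11,14,15,18,19,22,23,26,27,30,31): 1⊕1⊕1⊕0⊕1⊕1⊕0⊕0⊕1⊕1⊕1⊕1⊕0⊕1⊕0⊕0 = 0
s4 (pos 4,5,6,7,12,13,14,15,20,21,22,23,28,29,30,31): 0⊕1⊕1⊕0⊕0⊕0⊕0⊕0⊕0⊕0⊕1⊕1⊕0⊕0⊕0⊕0 = 0
s8 (pos 8,9,10,11,12,13,14,15,24,25,26,27,28,29,30,31): 1⊕1⊕1⊕1⊕0⊕0⊕0⊕0⊕0⊕1⊕0⊕1⊕0⊕0⊕0⊕0 = 0
s16 (pos 16,17,18,19,20,21,22,23,24,25,26,27,28,29,30,31): 1⊕1⊕1⊕1⊕0⊕0⊕1⊕1⊕0⊕1⊕0⊕1⊕0⊕0⊕0⊕0 = 0
Syndrome s16…s1 = 00000 → no error.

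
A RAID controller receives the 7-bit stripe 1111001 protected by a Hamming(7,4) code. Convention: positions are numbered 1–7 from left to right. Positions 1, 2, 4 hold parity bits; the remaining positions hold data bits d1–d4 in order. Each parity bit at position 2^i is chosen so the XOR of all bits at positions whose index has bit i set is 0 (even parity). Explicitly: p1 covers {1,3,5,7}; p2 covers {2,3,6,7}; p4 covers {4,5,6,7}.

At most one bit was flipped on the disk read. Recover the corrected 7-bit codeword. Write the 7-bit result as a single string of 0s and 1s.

s1 (pos 1,3,5,7): 1⊕1⊕0⊕1 = 1
s2 (pos 2,3,6,7): 1⊕1⊕0⊕1 = 1
s4 (pos 4,5,6,7): 1⊕0⊕0⊕1 = 0
Syndrome s4…s1 = 011 → error at position 3.
Flip position 3: 1111001 → 1101001

1101001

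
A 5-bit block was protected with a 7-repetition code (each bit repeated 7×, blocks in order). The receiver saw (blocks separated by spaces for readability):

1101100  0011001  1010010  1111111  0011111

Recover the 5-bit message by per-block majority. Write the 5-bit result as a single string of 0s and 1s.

10011

Block 1 (1101100): 4 ones → 1
Block 2 (0011001): 3 ones → 0
Block 3 (1010010): 3 ones → 0
Block 4 (1111111): 7 ones → 1
Block 5 (0011111): 5 ones → 1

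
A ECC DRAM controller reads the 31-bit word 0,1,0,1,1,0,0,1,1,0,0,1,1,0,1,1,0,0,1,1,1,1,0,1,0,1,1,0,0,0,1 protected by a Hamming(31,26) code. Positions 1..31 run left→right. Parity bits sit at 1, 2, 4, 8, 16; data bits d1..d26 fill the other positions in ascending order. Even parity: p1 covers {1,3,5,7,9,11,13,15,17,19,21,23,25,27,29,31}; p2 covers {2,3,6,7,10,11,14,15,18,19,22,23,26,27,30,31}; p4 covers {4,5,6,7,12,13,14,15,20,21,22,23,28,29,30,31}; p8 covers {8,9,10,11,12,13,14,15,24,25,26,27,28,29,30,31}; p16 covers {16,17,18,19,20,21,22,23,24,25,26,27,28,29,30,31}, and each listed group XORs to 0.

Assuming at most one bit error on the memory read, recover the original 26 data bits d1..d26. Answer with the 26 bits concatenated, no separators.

s1 (pos 1,3,5,7,9,11,13,15,17,19,21,23,25,27,29,31): 0⊕0⊕1⊕0⊕1⊕0⊕1⊕1⊕0⊕1⊕1⊕0⊕0⊕1⊕0⊕1 = 0
s2 (pos 2,3,6,7,10,11,14,15,18,19,22,23,26,27,30,31): 1⊕0⊕0⊕0⊕0⊕0⊕0⊕1⊕0⊕1⊕1⊕0⊕1⊕1⊕0⊕1 = 1
s4 (pos 4,5,6,7,12,13,14,15,20,21,22,23,28,29,30,31): 1⊕1⊕0⊕0⊕1⊕1⊕0⊕1⊕1⊕1⊕1⊕0⊕0⊕0⊕0⊕1 = 1
s8 (pos 8,9,10,11,12,13,14,15,24,25,26,27,28,29,30,31): 1⊕1⊕0⊕0⊕1⊕1⊕0⊕1⊕1⊕0⊕1⊕1⊕0⊕0⊕0⊕1 = 1
s16 (pos 16,17,18,19,20,21,22,23,24,25,26,27,28,29,30,31): 1⊕0⊕0⊕1⊕1⊕1⊕1⊕0⊕1⊕0⊕1⊕1⊕0⊕0⊕0⊕1 = 1
Syndrome s16…s1 = 11110 → error at position 30.
Flip position 30: 0101100110011011001111010110001 → 0101100110011011001111010110011
Read data bits from positions 3,5,6,7,9,10,11,12,13,14,15,17,18,19,20,21,22,23,24,25,26,27,28,29,30,31: 01001001101001111010110011

01001001101001111010110011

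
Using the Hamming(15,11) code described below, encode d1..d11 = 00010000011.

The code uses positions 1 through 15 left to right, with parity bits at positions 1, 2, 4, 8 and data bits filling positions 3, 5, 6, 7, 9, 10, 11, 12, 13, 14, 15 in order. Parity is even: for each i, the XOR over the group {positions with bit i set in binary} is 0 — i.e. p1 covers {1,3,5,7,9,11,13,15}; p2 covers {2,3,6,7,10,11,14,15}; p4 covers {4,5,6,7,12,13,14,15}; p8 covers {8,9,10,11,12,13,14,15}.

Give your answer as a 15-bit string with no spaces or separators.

010100100000011

Place data at non-parity positions: p1 p2 0 p4 0 0 1 p8 0 0 0 0 0 1 1
p1 (pos 1,3,5,7,9,11,13,15): XOR of data positions = 0⊕0⊕1⊕0⊕0⊕0⊕1 = 0
p2 (pos 2,3,6,7,10,11,14,15): XOR of data positions = 0⊕0⊕1⊕0⊕0⊕1⊕1 = 1
p4 (pos 4,5,6,7,12,13,14,15): XOR of data positions = 0⊕0⊕1⊕0⊕0⊕1⊕1 = 1
p8 (pos 8,9,10,11,12,13,14,15): XOR of data positions = 0⊕0⊕0⊕0⊕0⊕1⊕1 = 0
Codeword: 010100100000011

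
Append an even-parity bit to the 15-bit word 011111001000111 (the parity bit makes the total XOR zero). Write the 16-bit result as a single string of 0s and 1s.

XOR of the 15 data bits: 0⊕1⊕1⊕1⊕1⊕1⊕0⊕0⊕1⊕0⊕0⊕0⊕1⊕1⊕1 = 1
Parity bit = 1 (so all 16 bits XOR to 0).

0111110010001111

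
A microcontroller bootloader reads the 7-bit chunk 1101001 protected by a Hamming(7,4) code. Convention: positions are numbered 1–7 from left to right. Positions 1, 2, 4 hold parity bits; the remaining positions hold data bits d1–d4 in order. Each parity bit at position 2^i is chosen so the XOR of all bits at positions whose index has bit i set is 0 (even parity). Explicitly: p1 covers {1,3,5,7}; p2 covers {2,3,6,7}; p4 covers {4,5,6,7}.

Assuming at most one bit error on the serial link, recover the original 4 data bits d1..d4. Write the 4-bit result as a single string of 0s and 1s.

s1 (pos 1,3,5,7): 1⊕0⊕0⊕1 = 0
s2 (pos 2,3,6,7): 1⊕0⊕0⊕1 = 0
s4 (pos 4,5,6,7): 1⊕0⊕0⊕1 = 0
Syndrome s4…s1 = 000 → no error.
Read data bits from positions 3,5,6,7: 0001

0001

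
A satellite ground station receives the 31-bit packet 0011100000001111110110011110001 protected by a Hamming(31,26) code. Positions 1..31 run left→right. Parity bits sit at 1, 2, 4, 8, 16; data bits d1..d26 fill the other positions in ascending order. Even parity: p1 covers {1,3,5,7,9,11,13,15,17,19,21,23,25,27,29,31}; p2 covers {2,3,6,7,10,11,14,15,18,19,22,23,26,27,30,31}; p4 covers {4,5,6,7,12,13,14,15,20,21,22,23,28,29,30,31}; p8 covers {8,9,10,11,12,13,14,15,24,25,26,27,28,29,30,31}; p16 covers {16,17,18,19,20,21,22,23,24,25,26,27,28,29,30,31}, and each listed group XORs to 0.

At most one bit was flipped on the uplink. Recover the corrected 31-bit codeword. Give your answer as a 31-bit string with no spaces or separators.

s1 (pos 1,3,5,7,9,11,13,15,17,19,21,23,25,27,29,31): 0⊕1⊕1⊕0⊕0⊕0⊕1⊕1⊕1⊕0⊕1⊕0⊕1⊕1⊕0⊕1 = 1
s2 (pos 2,3,6,7,10,11,14,15,18,19,22,23,26,27,30,31): 0⊕1⊕0⊕0⊕0⊕0⊕1⊕1⊕1⊕0⊕0⊕0⊕1⊕1⊕0⊕1 = 1
s4 (pos 4,5,6,7,12,13,14,15,20,21,22,23,28,29,30,31): 1⊕1⊕0⊕0⊕0⊕1⊕1⊕1⊕1⊕1⊕0⊕0⊕0⊕0⊕0⊕1 = 0
s8 (pos 8,9,10,11,12,13,14,15,24,25,26,27,28,29,30,31): 0⊕0⊕0⊕0⊕0⊕1⊕1⊕1⊕1⊕1⊕1⊕1⊕0⊕0⊕0⊕1 = 0
s16 (pos 16,17,18,19,20,21,22,23,24,25,26,27,28,29,30,31): 1⊕1⊕1⊕0⊕1⊕1⊕0⊕0⊕1⊕1⊕1⊕1⊕0⊕0⊕0⊕1 = 0
Syndrome s16…s1 = 00011 → error at position 3.
Flip position 3: 0011100000001111110110011110001 → 0001100000001111110110011110001

0001100000001111110110011110001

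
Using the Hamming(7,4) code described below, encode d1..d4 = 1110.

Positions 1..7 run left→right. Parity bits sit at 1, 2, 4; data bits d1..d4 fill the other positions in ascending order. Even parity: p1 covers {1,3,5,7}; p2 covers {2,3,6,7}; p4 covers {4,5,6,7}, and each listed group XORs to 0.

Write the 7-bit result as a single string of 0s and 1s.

Place data at non-parity positions: p1 p2 1 p4 1 1 0
p1 (pos 1,3,5,7): XOR of data positions = 1⊕1⊕0 = 0
p2 (pos 2,3,6,7): XOR of data positions = 1⊕1⊕0 = 0
p4 (pos 4,5,6,7): XOR of data positions = 1⊕1⊕0 = 0
Codeword: 0010110

0010110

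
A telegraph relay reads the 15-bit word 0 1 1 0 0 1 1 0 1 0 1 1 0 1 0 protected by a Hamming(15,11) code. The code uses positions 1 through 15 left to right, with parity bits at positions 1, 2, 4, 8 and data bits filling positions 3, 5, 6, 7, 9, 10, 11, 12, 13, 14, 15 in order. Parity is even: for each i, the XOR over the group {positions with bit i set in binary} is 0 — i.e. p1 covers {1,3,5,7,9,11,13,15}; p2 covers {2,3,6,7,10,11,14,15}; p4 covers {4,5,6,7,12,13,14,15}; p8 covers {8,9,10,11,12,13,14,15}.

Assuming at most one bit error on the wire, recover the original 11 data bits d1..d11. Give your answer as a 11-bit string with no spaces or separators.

s1 (pos 1,3,5,7,9,11,13,15): 0⊕1⊕0⊕1⊕1⊕1⊕0⊕0 = 0
s2 (pos 2,3,6,7,10,11,14,15): 1⊕1⊕1⊕1⊕0⊕1⊕1⊕0 = 0
s4 (pos 4,5,6,7,12,13,14,15): 0⊕0⊕1⊕1⊕1⊕0⊕1⊕0 = 0
s8 (pos 8,9,10,11,12,13,14,15): 0⊕1⊕0⊕1⊕1⊕0⊕1⊕0 = 0
Syndrome s8…s1 = 0000 → no error.
Read data bits from positions 3,5,6,7,9,10,11,12,13,14,15: 10111011010

10111011010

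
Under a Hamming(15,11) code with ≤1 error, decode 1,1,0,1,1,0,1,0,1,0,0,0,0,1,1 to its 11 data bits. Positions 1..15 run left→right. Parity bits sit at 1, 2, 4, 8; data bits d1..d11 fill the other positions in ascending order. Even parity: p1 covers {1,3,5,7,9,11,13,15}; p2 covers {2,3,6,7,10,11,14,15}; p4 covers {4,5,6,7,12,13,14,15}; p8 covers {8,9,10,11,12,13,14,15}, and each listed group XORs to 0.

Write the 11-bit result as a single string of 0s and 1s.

01011000111

s1 (pos 1,3,5,7,9,11,13,15): 1⊕0⊕1⊕1⊕1⊕0⊕0⊕1 = 1
s2 (pos 2,3,6,7,10,11,14,15): 1⊕0⊕0⊕1⊕0⊕0⊕1⊕1 = 0
s4 (pos 4,5,6,7,12,13,14,15): 1⊕1⊕0⊕1⊕0⊕0⊕1⊕1 = 1
s8 (pos 8,9,10,11,12,13,14,15): 0⊕1⊕0⊕0⊕0⊕0⊕1⊕1 = 1
Syndrome s8…s1 = 1101 → error at position 13.
Flip position 13: 110110101000011 → 110110101000111
Read data bits from positions 3,5,6,7,9,10,11,12,13,14,15: 01011000111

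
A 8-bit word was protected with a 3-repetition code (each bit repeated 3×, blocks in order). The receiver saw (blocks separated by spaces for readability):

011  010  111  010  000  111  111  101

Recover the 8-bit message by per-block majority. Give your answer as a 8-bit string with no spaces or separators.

Block 1 (011): 2 ones → 1
Block 2 (010): 1 one → 0
Block 3 (111): 3 ones → 1
Block 4 (010): 1 one → 0
Block 5 (000): 0 ones → 0
Block 6 (111): 3 ones → 1
Block 7 (111): 3 ones → 1
Block 8 (101): 2 ones → 1

10100111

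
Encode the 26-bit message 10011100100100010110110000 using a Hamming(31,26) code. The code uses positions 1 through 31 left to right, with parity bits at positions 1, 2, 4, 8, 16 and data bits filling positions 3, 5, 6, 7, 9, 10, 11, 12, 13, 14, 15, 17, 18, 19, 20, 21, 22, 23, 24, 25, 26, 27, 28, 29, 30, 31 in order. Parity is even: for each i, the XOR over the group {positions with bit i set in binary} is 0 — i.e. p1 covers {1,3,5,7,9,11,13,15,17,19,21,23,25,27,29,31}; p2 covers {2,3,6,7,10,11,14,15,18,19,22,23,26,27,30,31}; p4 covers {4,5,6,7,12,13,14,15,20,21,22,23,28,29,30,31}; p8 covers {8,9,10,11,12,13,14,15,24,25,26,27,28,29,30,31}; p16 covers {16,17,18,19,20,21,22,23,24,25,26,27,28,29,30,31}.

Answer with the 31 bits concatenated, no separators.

0010001011001000100010110110000

Place data at non-parity positions: p1 p2 1 p4 0 0 1 p8 1 1 0 0 1 0 0 p16 1 0 0 0 1 0 1 1 0 1 1 0 0 0 0
p1 (pos 1,3,5,7,9,11,13,15,17,19,21,23,25,27,29,31): XOR of data positions = 1⊕0⊕1⊕1⊕0⊕1⊕0⊕1⊕0⊕1⊕1⊕0⊕1⊕0⊕0 = 0
p2 (pos 2,3,6,7,10,11,14,15,18,19,22,23,26,27,30,31): XOR of data positions = 1⊕0⊕1⊕1⊕0⊕0⊕0⊕0⊕0⊕0⊕1⊕1⊕1⊕0⊕0 = 0
p4 (pos 4,5,6,7,12,13,14,15,20,21,22,23,28,29,30,31): XOR of data positions = 0⊕0⊕1⊕0⊕1⊕0⊕0⊕0⊕1⊕0⊕1⊕0⊕0⊕0⊕0 = 0
p8 (pos 8,9,10,11,12,13,14,15,24,25,26,27,28,29,30,31): XOR of data positions = 1⊕1⊕0⊕0⊕1⊕0⊕0⊕1⊕0⊕1⊕1⊕0⊕0⊕0⊕0 = 0
p16 (pos 16,17,18,19,20,21,22,23,24,25,26,27,28,29,30,31): XOR of data positions = 1⊕0⊕0⊕0⊕1⊕0⊕1⊕1⊕0⊕1⊕1⊕0⊕0⊕0⊕0 = 0
Codeword: 0010001011001000100010110110000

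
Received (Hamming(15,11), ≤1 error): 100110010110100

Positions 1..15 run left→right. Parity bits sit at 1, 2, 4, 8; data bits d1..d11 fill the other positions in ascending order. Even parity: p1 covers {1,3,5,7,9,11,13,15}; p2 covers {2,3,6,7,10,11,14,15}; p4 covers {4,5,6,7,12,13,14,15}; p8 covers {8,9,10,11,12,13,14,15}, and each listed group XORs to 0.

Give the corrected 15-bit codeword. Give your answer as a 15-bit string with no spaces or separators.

s1 (pos 1,3,5,7,9,11,13,15): 1⊕0⊕1⊕0⊕0⊕1⊕1⊕0 = 0
s2 (pos 2,3,6,7,10,11,14,15): 0⊕0⊕0⊕0⊕1⊕1⊕0⊕0 = 0
s4 (pos 4,5,6,7,12,13,14,15): 1⊕1⊕0⊕0⊕0⊕1⊕0⊕0 = 1
s8 (pos 8,9,10,11,12,13,14,15): 1⊕0⊕1⊕1⊕0⊕1⊕0⊕0 = 0
Syndrome s8…s1 = 0100 → error at position 4.
Flip position 4: 100110010110100 → 100010010110100

100010010110100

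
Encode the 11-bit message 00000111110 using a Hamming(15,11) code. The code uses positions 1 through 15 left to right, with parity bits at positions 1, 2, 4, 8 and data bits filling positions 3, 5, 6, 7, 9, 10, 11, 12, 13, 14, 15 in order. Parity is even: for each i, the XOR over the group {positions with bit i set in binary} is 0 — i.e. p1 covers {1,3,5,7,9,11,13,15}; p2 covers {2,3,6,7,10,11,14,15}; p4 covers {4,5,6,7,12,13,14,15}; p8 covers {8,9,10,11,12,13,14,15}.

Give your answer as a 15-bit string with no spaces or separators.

Place data at non-parity positions: p1 p2 0 p4 0 0 0 p8 0 1 1 1 1 1 0
p1 (pos 1,3,5,7,9,11,13,15): XOR of data positions = 0⊕0⊕0⊕0⊕1⊕1⊕0 = 0
p2 (pos 2,3,6,7,10,11,14,15): XOR of data positions = 0⊕0⊕0⊕1⊕1⊕1⊕0 = 1
p4 (pos 4,5,6,7,12,13,14,15): XOR of data positions = 0⊕0⊕0⊕1⊕1⊕1⊕0 = 1
p8 (pos 8,9,10,11,12,13,14,15): XOR of data positions = 0⊕1⊕1⊕1⊕1⊕1⊕0 = 1
Codeword: 010100010111110

010100010111110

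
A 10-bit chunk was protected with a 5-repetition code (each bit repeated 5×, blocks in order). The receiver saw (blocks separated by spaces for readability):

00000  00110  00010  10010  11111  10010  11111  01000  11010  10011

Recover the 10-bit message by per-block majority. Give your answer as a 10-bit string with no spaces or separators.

0000101011

Block 1 (00000): 0 ones → 0
Block 2 (00110): 2 ones → 0
Block 3 (00010): 1 one → 0
Block 4 (10010): 2 ones → 0
Block 5 (11111): 5 ones → 1
Block 6 (10010): 2 ones → 0
Block 7 (11111): 5 ones → 1
Block 8 (01000): 1 one → 0
Block 9 (11010): 3 ones → 1
Block 10 (10011): 3 ones → 1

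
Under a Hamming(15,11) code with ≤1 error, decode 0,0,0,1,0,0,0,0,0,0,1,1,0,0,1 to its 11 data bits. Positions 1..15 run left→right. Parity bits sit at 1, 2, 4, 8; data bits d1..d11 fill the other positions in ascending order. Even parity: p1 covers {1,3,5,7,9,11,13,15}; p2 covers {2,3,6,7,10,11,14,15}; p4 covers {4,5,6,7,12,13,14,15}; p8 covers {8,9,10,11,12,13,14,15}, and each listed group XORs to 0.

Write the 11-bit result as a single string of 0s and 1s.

s1 (pos 1,3,5,7,9,11,13,15): 0⊕0⊕0⊕0⊕0⊕1⊕0⊕1 = 0
s2 (pos 2,3,6,7,10,11,14,15): 0⊕0⊕0⊕0⊕0⊕1⊕0⊕1 = 0
s4 (pos 4,5,6,7,12,13,14,15): 1⊕0⊕0⊕0⊕1⊕0⊕0⊕1 = 1
s8 (pos 8,9,10,11,12,13,14,15): 0⊕0⊕0⊕1⊕1⊕0⊕0⊕1 = 1
Syndrome s8…s1 = 1100 → error at position 12.
Flip position 12: 000100000011001 → 000100000010001
Read data bits from positions 3,5,6,7,9,10,11,12,13,14,15: 00000010001

00000010001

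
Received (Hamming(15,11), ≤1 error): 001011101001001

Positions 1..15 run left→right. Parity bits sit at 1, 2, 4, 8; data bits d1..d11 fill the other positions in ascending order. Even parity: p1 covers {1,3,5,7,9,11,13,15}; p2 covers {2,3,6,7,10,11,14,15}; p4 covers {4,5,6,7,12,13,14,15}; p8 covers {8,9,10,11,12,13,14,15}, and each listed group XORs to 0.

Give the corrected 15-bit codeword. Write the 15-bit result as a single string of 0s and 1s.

s1 (pos 1,3,5,7,9,11,13,15): 0⊕1⊕1⊕1⊕1⊕0⊕0⊕1 = 1
s2 (pos 2,3,6,7,10,11,14,15): 0⊕1⊕1⊕1⊕0⊕0⊕0⊕1 = 0
s4 (pos 4,5,6,7,12,13,14,15): 0⊕1⊕1⊕1⊕1⊕0⊕0⊕1 = 1
s8 (pos 8,9,10,11,12,13,14,15): 0⊕1⊕0⊕0⊕1⊕0⊕0⊕1 = 1
Syndrome s8…s1 = 1101 → error at position 13.
Flip position 13: 001011101001001 → 001011101001101

001011101001101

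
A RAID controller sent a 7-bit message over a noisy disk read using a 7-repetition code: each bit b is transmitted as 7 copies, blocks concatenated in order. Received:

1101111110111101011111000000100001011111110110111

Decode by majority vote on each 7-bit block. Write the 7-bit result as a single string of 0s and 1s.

1110011

Block 1 (1101111): 6 ones → 1
Block 2 (1101111): 6 ones → 1
Block 3 (0101111): 5 ones → 1
Block 4 (1000000): 1 one → 0
Block 5 (1000010): 2 ones → 0
Block 6 (1111111): 7 ones → 1
Block 7 (0110111): 5 ones → 1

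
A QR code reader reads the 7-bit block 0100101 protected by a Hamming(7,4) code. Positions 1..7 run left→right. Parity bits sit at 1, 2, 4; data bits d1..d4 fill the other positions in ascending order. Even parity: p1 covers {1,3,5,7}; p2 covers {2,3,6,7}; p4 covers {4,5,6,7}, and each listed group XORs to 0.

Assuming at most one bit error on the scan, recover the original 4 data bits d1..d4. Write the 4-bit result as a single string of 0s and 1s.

0101

s1 (pos 1,3,5,7): 0⊕0⊕1⊕1 = 0
s2 (pos 2,3,6,7): 1⊕0⊕0⊕1 = 0
s4 (pos 4,5,6,7): 0⊕1⊕0⊕1 = 0
Syndrome s4…s1 = 000 → no error.
Read data bits from positions 3,5,6,7: 0101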